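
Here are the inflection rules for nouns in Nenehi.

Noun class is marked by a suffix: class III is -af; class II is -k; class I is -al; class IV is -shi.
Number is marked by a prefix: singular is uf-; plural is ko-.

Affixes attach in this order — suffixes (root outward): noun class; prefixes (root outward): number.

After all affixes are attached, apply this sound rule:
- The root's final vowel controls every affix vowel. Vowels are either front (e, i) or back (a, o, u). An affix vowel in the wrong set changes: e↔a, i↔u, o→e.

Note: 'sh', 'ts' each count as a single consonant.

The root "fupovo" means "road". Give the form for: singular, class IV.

Attach number singular uf- → uffupovo.
Attach noun class class IV -shi → uffupovoshi.
Apply vowel harmony: uffupovoshi → uffupovoshu.

uffupovoshu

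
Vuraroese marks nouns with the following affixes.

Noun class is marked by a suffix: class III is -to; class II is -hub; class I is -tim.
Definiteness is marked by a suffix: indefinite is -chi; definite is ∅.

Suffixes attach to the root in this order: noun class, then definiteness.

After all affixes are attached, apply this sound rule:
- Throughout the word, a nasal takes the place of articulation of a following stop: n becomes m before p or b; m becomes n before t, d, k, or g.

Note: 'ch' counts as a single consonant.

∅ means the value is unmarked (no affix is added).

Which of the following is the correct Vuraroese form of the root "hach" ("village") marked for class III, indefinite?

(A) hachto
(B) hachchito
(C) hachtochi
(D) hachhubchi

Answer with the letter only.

C

Attach noun class class III -to → hachto.
Attach definiteness indefinite -chi → hachtochi.
Nasal assimilation: no change.
So the correct form is hachtochi, option (C).
(B) hachchito is wrong: it has the affixes in the wrong order.
(D) hachhubchi is wrong: it uses class II instead of class III for noun class.
(A) hachto is wrong: it uses definite instead of indefinite for definiteness.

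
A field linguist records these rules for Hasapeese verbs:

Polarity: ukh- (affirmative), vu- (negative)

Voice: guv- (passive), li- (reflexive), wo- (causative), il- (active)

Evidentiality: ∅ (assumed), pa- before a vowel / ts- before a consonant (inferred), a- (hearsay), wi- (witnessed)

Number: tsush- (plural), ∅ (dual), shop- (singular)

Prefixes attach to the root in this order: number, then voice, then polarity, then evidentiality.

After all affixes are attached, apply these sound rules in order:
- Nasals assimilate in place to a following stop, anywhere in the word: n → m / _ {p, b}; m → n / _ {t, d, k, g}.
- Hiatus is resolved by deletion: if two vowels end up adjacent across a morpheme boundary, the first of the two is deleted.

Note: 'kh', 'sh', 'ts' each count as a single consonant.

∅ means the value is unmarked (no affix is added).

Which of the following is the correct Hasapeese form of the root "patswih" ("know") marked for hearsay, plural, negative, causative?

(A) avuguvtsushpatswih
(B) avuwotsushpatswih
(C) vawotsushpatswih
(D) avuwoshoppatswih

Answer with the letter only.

Attach number plural tsush- → tsushpatswih.
Attach voice causative wo- → wotsushpatswih.
Attach polarity negative vu- → vuwotsushpatswih.
Attach evidentiality hearsay a- → avuwotsushpatswih.
Nasal assimilation: no change.
Vowel deletion: no change.
So the correct form is avuwotsushpatswih, option (B).
(D) avuwoshoppatswih is wrong: it uses singular instead of plural for number.
(C) vawotsushpatswih is wrong: it has the affixes in the wrong order.
(A) avuguvtsushpatswih is wrong: it uses passive instead of causative for voice.

B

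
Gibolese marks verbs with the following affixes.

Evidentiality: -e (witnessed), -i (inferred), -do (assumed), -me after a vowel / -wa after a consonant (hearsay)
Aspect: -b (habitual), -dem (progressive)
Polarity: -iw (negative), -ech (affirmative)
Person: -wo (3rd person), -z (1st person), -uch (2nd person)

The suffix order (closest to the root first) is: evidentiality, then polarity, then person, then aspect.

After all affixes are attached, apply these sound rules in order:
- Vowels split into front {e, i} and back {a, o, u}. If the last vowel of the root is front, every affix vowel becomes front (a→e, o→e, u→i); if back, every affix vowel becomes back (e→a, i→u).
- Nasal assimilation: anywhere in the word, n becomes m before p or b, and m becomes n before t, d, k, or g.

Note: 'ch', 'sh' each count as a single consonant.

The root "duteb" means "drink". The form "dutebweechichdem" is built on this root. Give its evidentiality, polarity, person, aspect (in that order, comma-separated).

hearsay, affirmative, 2nd person, progressive

Segment: duteb-wa-ech-uch-dem.
evidentiality: -me/wa → hearsay.
polarity: -ech → affirmative.
person: -uch → 2nd person.
aspect: -dem → progressive.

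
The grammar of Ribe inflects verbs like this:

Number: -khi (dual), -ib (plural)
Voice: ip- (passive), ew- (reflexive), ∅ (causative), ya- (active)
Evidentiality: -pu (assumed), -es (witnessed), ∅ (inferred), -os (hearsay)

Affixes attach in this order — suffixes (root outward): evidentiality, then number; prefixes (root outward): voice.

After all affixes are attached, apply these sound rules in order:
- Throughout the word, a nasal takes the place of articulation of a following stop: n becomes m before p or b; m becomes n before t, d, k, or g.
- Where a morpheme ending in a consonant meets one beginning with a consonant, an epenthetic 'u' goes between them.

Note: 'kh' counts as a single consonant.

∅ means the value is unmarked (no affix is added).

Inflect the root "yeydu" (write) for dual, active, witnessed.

yayeyduesukhi

Attach evidentiality witnessed -es → yeydues.
Attach voice active ya- → yayeydues.
Attach number dual -khi → yayeydueskhi.
Nasal assimilation: no change.
Apply epenthesis: yayeydueskhi → yayeyduesukhi.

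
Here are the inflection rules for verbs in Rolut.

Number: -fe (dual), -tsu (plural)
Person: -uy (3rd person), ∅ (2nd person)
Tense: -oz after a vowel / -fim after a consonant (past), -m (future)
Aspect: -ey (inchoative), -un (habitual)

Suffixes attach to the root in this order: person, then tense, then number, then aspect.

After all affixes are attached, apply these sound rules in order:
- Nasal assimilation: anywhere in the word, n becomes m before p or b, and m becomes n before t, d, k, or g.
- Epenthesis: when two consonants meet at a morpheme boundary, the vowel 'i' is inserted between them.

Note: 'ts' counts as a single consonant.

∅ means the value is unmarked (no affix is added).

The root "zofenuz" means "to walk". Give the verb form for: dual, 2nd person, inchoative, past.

person = 2nd person: zero marking, form stays zofenuz.
Attach tense past -fim (after consonant 'z') → zofenuzfim.
Attach number dual -fe → zofenuzfimfe.
Attach aspect inchoative -ey → zofenuzfimfeey.
Nasal assimilation: no change.
Apply epenthesis: zofenuzfimfeey → zofenuzifimifeey.

zofenuzifimifeey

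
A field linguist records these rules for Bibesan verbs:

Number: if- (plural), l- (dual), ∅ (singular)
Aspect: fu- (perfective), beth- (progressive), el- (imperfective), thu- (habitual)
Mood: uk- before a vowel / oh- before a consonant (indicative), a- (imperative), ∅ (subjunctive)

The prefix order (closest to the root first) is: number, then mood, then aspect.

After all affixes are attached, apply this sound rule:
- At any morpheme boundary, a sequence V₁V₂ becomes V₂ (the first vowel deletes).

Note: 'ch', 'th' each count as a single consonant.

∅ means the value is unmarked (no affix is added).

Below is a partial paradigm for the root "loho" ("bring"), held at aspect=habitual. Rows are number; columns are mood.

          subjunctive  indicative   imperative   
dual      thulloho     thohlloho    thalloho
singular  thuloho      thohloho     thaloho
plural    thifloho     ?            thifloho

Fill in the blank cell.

Attach number plural if- → ifloho.
Attach mood indicative uk- (before vowel 'i') → ukifloho.
Attach aspect habitual thu- → thuukifloho.
Apply vowel deletion: thuukifloho → thukifloho.

thukifloho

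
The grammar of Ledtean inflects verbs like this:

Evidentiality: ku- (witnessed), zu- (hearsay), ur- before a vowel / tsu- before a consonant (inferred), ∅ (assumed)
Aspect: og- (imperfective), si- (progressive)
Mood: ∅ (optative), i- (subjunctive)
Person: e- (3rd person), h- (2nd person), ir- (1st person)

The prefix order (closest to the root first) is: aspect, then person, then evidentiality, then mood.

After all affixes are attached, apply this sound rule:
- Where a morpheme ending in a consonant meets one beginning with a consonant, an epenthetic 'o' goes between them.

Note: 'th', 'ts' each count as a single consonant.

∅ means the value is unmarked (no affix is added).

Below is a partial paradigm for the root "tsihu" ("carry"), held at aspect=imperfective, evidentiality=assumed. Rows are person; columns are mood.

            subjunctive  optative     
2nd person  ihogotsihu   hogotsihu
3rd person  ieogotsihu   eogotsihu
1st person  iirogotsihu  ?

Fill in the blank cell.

irogotsihu

Attach aspect imperfective og- → ogtsihu.
Attach person 1st person ir- → irogtsihu.
evidentiality = assumed: zero marking, form stays irogtsihu.
mood = optative: zero marking, form stays irogtsihu.
Apply epenthesis: irogtsihu → irogotsihu.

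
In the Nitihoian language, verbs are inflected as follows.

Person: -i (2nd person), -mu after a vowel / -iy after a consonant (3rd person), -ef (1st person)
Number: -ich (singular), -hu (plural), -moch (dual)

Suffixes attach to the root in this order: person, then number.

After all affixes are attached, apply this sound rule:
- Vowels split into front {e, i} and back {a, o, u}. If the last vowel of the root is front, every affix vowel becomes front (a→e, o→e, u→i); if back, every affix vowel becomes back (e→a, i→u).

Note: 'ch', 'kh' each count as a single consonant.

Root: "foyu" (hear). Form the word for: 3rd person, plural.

Attach person 3rd person -mu (after vowel 'u') → foyumu.
Attach number plural -hu → foyumuhu.
Vowel harmony: no change.

foyumuhu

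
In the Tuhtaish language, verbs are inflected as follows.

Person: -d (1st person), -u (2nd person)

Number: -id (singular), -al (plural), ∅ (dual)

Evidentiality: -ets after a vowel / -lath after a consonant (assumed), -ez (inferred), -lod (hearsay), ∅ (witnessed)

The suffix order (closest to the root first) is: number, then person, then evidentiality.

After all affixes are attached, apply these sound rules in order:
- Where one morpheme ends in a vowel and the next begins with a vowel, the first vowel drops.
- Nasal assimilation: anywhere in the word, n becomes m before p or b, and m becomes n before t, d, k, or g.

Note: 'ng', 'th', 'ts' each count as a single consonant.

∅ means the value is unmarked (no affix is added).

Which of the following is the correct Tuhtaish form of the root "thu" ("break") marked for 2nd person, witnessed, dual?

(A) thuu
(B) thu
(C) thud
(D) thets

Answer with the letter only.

B

number = dual: zero marking, form stays thu.
Attach person 2nd person -u → thuu.
evidentiality = witnessed: zero marking, form stays thuu.
Apply vowel deletion: thuu → thu.
Nasal assimilation: no change.
So the correct form is thu, option (B).
(D) thets is wrong: it uses assumed instead of witnessed for evidentiality.
(C) thud is wrong: it uses 1st person instead of 2nd person for person.
(A) thuu is wrong: it fails to apply the sound rule(s).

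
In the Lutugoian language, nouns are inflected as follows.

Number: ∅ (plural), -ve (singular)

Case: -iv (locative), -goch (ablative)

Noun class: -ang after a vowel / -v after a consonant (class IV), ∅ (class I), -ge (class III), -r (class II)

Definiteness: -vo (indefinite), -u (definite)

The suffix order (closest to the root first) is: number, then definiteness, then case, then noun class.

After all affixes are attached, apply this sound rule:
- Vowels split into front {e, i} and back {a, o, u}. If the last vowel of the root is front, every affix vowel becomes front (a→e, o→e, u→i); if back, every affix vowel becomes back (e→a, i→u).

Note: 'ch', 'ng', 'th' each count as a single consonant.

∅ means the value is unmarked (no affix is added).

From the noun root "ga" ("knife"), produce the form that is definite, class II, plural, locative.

number = plural: zero marking, form stays ga.
Attach definiteness definite -u → gau.
Attach case locative -iv → gauiv.
Attach noun class class II -r → gauivr.
Apply vowel harmony: gauivr → gauuvr.

gauuvr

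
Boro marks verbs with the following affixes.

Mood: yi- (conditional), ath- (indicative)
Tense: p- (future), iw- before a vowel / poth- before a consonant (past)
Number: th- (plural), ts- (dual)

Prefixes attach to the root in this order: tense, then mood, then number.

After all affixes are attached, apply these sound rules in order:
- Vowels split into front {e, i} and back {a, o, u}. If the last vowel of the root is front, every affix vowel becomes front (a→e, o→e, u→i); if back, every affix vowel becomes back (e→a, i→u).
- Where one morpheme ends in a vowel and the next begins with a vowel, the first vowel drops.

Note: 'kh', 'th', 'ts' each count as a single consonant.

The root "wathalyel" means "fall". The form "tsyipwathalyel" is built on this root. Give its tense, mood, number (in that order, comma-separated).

future, conditional, dual

Segment: ts-yi-p-wathalyel.
tense: p- → future.
mood: yi- → conditional.
number: ts- → dual.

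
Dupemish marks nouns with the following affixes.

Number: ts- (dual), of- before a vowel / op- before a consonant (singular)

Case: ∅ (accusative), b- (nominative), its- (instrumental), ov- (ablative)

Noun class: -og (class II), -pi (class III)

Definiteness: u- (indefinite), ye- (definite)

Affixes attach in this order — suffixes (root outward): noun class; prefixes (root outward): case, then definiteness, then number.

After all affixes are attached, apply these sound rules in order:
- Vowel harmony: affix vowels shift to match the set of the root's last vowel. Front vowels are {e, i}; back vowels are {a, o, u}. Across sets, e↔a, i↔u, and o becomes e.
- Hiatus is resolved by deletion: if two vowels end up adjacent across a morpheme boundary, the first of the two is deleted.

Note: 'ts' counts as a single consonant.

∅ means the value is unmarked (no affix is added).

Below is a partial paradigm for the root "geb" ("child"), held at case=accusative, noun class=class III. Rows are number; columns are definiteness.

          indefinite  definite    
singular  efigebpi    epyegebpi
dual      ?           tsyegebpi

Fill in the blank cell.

case = accusative: zero marking, form stays geb.
Attach definiteness indefinite u- → ugeb.
Attach noun class class III -pi → ugebpi.
Attach number dual ts- → tsugebpi.
Apply vowel harmony: tsugebpi → tsigebpi.
Vowel deletion: no change.

tsigebpi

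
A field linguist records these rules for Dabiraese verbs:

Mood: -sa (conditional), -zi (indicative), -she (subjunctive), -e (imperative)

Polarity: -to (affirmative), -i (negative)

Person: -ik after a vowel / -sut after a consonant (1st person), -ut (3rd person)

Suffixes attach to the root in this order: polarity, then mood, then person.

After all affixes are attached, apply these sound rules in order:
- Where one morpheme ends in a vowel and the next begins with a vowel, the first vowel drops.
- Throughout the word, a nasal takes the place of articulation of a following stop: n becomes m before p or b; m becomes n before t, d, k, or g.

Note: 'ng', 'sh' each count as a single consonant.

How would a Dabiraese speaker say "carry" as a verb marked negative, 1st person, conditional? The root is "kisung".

Attach polarity negative -i → kisungi.
Attach mood conditional -sa → kisungisa.
Attach person 1st person -ik (after vowel 'a') → kisungisaik.
Apply vowel deletion: kisungisaik → kisungisik.
Nasal assimilation: no change.

kisungisik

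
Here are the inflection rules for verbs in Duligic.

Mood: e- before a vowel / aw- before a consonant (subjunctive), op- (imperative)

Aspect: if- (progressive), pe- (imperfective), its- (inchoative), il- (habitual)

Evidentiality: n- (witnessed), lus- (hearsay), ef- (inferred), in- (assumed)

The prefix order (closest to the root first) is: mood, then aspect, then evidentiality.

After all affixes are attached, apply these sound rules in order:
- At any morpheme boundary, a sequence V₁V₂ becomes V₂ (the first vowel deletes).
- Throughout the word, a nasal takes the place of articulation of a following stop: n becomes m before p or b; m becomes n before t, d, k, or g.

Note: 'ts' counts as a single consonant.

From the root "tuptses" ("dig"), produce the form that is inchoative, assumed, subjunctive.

initsawtuptses

Attach mood subjunctive aw- (before consonant 't') → awtuptses.
Attach aspect inchoative its- → itsawtuptses.
Attach evidentiality assumed in- → initsawtuptses.
Vowel deletion: no change.
Nasal assimilation: no change.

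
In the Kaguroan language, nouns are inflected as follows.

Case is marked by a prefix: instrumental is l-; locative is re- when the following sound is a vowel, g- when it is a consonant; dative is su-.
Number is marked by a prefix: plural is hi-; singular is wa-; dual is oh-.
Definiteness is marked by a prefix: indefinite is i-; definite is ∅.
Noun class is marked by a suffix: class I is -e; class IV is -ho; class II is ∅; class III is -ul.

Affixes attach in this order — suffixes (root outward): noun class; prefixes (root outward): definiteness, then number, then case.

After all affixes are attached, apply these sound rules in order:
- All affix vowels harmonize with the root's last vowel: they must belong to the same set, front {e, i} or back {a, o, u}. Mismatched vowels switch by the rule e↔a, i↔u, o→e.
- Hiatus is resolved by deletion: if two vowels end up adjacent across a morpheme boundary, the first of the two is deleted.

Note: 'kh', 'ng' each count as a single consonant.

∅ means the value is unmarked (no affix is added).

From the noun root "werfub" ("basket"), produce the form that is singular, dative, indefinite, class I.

suwuwerfuba

Attach definiteness indefinite i- → iwerfub.
Attach number singular wa- → waiwerfub.
Attach case dative su- → suwaiwerfub.
Attach noun class class I -e → suwaiwerfube.
Apply vowel harmony: suwaiwerfube → suwauwerfuba.
Apply vowel deletion: suwauwerfuba → suwuwerfuba.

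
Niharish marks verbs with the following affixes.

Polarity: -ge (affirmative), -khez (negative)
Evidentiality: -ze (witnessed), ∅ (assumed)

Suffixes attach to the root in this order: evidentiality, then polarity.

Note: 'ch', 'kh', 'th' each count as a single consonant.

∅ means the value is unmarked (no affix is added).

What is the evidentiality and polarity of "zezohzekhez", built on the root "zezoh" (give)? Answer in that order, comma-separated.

witnessed, negative

Segment: zezoh-ze-khez.
evidentiality: -ze → witnessed.
polarity: -khez → negative.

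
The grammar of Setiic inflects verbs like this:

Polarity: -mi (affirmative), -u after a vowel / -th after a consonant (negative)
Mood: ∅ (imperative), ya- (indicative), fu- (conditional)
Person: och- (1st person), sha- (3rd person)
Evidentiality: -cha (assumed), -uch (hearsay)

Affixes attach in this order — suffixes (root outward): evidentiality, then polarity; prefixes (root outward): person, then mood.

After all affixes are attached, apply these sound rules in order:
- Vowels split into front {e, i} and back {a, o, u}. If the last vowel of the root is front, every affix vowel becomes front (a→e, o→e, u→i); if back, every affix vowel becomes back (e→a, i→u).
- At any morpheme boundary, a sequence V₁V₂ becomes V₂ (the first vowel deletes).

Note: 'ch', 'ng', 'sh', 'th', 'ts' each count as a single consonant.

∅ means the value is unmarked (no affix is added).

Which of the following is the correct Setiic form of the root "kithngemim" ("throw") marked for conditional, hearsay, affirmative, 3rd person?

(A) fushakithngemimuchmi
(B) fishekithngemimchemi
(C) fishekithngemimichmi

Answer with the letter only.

Attach person 3rd person sha- → shakithngemim.
Attach mood conditional fu- → fushakithngemim.
Attach evidentiality hearsay -uch → fushakithngemimuch.
Attach polarity affirmative -mi → fushakithngemimuchmi.
Apply vowel harmony: fushakithngemimuchmi → fishekithngemimichmi.
Vowel deletion: no change.
So the correct form is fishekithngemimichmi, option (C).
(B) fishekithngemimchemi is wrong: it uses assumed instead of hearsay for evidentiality.
(A) fushakithngemimuchmi is wrong: it fails to apply the sound rule(s).

C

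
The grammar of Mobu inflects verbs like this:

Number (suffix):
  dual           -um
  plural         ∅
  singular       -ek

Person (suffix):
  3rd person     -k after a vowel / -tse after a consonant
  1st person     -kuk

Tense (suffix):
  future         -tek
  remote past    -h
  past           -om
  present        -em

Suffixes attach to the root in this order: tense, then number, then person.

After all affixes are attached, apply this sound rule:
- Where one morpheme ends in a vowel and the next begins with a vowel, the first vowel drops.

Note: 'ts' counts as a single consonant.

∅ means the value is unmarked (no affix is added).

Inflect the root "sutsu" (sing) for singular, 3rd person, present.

Attach tense present -em → sutsuem.
Attach number singular -ek → sutsuemek.
Attach person 3rd person -tse (after consonant 'k') → sutsuemektse.
Apply vowel deletion: sutsuemektse → sutsemektse.

sutsemektse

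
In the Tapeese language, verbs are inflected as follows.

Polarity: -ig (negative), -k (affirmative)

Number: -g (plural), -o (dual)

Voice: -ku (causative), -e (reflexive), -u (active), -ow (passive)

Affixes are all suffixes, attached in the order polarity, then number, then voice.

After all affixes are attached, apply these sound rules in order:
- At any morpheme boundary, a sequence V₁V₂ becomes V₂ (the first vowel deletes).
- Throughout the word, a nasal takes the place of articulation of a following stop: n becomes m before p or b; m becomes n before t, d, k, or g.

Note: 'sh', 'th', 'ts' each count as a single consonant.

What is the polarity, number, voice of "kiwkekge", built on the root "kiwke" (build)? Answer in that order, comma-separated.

Segment: kiwke-k-g-e.
polarity: -k → affirmative.
number: -g → plural.
voice: -e → reflexive.

affirmative, plural, reflexive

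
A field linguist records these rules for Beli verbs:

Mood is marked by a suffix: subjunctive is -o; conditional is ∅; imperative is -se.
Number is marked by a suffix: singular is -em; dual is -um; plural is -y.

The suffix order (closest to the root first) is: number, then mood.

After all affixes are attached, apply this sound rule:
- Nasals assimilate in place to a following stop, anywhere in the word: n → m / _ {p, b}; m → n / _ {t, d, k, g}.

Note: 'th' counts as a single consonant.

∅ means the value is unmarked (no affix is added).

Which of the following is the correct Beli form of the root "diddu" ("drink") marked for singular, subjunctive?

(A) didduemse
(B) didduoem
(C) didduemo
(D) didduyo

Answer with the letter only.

C

Attach number singular -em → didduem.
Attach mood subjunctive -o → didduemo.
Nasal assimilation: no change.
So the correct form is didduemo, option (C).
(A) didduemse is wrong: it uses imperative instead of subjunctive for mood.
(B) didduoem is wrong: it has the affixes in the wrong order.
(D) didduyo is wrong: it uses plural instead of singular for number.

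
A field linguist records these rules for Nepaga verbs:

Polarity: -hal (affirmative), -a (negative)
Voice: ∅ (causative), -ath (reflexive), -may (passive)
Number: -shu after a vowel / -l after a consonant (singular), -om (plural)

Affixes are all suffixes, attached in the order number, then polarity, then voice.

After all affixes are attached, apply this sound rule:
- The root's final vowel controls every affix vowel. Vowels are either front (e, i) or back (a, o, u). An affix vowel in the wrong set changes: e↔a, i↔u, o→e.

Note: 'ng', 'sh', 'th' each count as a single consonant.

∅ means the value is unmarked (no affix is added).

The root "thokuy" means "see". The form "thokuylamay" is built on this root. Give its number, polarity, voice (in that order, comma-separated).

Segment: thokuy-l-a-may.
number: -shu/l → singular.
polarity: -a → negative.
voice: -may → passive.

singular, negative, passive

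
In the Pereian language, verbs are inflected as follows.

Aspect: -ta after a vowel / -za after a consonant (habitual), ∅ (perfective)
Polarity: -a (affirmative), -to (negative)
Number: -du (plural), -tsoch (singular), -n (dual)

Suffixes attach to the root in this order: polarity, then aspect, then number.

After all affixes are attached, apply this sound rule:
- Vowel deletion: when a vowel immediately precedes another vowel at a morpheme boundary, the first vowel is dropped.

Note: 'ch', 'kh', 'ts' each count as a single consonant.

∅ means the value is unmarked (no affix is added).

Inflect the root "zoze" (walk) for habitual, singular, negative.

zozetotatsoch

Attach polarity negative -to → zozeto.
Attach aspect habitual -ta (after vowel 'o') → zozetota.
Attach number singular -tsoch → zozetotatsoch.
Vowel deletion: no change.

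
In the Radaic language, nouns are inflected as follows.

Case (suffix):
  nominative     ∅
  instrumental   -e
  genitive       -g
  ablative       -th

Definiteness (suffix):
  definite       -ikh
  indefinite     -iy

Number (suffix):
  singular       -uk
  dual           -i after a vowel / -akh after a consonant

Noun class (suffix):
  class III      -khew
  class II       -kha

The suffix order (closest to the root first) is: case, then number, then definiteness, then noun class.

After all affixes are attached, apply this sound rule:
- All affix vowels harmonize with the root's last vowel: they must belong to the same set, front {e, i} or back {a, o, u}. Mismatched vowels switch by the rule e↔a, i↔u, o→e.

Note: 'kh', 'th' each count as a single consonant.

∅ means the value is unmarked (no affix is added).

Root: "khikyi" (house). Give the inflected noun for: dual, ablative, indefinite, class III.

Attach case ablative -th → khikyith.
Attach number dual -akh (after consonant 'th') → khikyithakh.
Attach definiteness indefinite -iy → khikyithakhiy.
Attach noun class class III -khew → khikyithakhiykhew.
Apply vowel harmony: khikyithakhiykhew → khikyithekhiykhew.

khikyithekhiykhew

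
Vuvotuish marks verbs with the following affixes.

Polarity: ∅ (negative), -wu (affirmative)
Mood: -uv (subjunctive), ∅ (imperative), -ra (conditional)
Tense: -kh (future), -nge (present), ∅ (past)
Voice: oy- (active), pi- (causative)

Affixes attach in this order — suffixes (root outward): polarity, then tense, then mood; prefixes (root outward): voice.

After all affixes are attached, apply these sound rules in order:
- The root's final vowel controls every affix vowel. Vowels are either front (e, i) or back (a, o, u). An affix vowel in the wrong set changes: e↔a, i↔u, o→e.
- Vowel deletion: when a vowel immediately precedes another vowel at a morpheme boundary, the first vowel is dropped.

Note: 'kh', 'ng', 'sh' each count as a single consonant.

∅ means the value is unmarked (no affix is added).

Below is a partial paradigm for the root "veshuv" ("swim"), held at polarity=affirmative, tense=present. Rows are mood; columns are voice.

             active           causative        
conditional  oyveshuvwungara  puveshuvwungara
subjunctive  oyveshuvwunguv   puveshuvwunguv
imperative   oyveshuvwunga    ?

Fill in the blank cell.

puveshuvwunga

Attach voice causative pi- → piveshuv.
Attach polarity affirmative -wu → piveshuvwu.
Attach tense present -nge → piveshuvwunge.
mood = imperative: zero marking, form stays piveshuvwunge.
Apply vowel harmony: piveshuvwunge → puveshuvwunga.
Vowel deletion: no change.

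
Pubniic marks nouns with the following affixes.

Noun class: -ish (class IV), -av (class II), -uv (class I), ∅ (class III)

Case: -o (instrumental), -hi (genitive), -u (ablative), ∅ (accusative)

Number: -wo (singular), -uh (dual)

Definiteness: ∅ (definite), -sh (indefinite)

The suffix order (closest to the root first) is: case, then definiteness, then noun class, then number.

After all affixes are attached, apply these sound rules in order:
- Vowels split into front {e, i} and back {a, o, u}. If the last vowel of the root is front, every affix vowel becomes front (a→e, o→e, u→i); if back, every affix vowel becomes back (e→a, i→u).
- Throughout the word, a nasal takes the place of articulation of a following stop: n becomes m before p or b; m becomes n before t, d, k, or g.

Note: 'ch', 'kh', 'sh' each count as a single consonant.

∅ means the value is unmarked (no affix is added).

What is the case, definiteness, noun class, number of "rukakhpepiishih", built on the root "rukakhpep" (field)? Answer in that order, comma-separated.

ablative, definite, class IV, dual

Segment: rukakhpep-u-ish-uh.
case: -u → ablative.
definiteness: ∅ → definite.
noun class: -ish → class IV.
number: -uh → dual.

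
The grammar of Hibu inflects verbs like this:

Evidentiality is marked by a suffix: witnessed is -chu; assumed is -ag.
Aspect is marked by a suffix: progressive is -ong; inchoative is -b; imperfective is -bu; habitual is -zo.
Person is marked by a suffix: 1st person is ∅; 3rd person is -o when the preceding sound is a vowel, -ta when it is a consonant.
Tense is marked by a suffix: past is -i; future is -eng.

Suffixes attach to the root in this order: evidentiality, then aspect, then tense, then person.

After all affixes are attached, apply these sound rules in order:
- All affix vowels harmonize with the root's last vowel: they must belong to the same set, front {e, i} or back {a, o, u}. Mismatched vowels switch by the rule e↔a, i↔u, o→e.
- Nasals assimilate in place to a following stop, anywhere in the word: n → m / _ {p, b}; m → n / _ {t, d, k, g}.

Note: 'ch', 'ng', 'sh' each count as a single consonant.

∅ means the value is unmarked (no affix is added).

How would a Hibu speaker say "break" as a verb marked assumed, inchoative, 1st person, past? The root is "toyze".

Attach evidentiality assumed -ag → toyzeag.
Attach aspect inchoative -b → toyzeagb.
Attach tense past -i → toyzeagbi.
person = 1st person: zero marking, form stays toyzeagbi.
Apply vowel harmony: toyzeagbi → toyzeegbi.
Nasal assimilation: no change.

toyzeegbi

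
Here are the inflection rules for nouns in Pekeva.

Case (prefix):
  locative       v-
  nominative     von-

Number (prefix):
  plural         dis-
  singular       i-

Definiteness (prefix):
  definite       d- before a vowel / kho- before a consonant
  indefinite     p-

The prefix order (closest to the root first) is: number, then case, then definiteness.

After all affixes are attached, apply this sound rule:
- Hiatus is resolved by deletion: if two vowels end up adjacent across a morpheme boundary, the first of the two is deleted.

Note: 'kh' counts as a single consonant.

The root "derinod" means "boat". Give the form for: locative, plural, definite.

Attach number plural dis- → disderinod.
Attach case locative v- → vdisderinod.
Attach definiteness definite kho- (before consonant 'v') → khovdisderinod.
Vowel deletion: no change.

khovdisderinod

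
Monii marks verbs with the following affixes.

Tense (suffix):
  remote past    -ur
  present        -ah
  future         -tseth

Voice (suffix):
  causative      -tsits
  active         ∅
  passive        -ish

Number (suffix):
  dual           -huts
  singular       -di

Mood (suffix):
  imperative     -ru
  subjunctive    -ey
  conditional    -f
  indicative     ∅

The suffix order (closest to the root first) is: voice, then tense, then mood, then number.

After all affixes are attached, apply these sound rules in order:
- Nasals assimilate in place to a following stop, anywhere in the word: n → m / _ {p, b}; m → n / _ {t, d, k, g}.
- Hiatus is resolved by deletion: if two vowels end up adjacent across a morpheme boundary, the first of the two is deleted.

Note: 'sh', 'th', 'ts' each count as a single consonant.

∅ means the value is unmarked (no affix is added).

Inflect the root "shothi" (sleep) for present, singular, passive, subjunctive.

Attach voice passive -ish → shothiish.
Attach tense present -ah → shothiishah.
Attach mood subjunctive -ey → shothiishahey.
Attach number singular -di → shothiishaheydi.
Nasal assimilation: no change.
Apply vowel deletion: shothiishaheydi → shothishaheydi.

shothishaheydi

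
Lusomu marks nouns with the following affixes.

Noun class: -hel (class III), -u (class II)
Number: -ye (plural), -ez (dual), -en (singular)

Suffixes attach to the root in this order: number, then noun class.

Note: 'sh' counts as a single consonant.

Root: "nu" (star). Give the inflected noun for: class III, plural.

nuyehel

Attach number plural -ye → nuye.
Attach noun class class III -hel → nuyehel.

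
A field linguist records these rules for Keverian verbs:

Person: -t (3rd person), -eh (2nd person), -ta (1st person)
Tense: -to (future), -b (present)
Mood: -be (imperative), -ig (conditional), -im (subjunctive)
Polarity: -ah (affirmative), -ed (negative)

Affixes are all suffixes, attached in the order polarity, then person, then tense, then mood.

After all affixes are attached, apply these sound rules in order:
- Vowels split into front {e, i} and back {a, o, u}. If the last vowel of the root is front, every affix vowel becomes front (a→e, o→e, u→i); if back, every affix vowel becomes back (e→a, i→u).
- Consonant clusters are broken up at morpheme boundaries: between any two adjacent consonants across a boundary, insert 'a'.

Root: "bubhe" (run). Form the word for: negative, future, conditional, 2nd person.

Attach polarity negative -ed → bubheed.
Attach person 2nd person -eh → bubheedeh.
Attach tense future -to → bubheedehto.
Attach mood conditional -ig → bubheedehtoig.
Apply vowel harmony: bubheedehtoig → bubheedehteig.
Apply epenthesis: bubheedehteig → bubheedehateig.

bubheedehateig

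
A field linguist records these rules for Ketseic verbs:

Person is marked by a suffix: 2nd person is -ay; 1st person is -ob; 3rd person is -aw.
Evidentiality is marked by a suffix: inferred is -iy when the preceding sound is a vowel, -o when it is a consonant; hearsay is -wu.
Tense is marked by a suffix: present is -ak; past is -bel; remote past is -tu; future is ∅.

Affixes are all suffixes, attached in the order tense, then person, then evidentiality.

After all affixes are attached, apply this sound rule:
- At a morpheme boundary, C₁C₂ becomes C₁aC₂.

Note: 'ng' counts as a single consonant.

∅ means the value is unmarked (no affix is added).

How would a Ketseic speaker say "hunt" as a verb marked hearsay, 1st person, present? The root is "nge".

Attach tense present -ak → ngeak.
Attach person 1st person -ob → ngeakob.
Attach evidentiality hearsay -wu → ngeakobwu.
Apply epenthesis: ngeakobwu → ngeakobawu.

ngeakobawu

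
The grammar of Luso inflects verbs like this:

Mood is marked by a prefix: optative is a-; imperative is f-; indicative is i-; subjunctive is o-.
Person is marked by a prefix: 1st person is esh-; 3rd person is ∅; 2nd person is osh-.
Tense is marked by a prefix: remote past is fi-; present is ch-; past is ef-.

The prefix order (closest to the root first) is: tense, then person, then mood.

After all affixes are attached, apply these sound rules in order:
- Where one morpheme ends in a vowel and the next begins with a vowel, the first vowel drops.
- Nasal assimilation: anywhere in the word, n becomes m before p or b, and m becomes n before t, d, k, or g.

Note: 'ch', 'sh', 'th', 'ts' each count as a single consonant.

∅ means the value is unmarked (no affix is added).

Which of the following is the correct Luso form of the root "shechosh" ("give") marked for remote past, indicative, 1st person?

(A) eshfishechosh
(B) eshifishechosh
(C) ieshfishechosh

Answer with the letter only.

Attach tense remote past fi- → fishechosh.
Attach person 1st person esh- → eshfishechosh.
Attach mood indicative i- → ieshfishechosh.
Apply vowel deletion: ieshfishechosh → eshfishechosh.
Nasal assimilation: no change.
So the correct form is eshfishechosh, option (A).
(B) eshifishechosh is wrong: it has the affixes in the wrong order.
(C) ieshfishechosh is wrong: it fails to apply the sound rule(s).

A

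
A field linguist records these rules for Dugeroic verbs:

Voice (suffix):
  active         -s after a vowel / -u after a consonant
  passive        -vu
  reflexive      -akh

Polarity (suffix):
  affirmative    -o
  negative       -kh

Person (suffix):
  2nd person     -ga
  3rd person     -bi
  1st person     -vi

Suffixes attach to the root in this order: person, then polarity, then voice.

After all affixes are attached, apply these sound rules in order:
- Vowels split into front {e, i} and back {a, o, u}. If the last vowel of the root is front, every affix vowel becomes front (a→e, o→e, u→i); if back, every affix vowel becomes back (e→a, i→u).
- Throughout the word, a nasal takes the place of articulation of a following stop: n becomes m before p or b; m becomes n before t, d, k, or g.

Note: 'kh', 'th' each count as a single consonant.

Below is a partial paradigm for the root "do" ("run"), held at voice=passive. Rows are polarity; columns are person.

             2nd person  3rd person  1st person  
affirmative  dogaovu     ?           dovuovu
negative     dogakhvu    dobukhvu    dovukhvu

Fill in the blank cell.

dobuovu

Attach person 3rd person -bi → dobi.
Attach polarity affirmative -o → dobio.
Attach voice passive -vu → dobiovu.
Apply vowel harmony: dobiovu → dobuovu.
Nasal assimilation: no change.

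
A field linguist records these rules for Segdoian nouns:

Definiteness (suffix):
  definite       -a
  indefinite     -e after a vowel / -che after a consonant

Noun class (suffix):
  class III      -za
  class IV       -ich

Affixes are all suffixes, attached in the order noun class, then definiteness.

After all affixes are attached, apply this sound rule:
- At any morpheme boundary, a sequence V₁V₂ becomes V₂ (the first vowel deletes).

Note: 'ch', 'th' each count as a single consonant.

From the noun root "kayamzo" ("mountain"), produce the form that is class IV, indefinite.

Attach noun class class IV -ich → kayamzoich.
Attach definiteness indefinite -che (after consonant 'ch') → kayamzoichche.
Apply vowel deletion: kayamzoichche → kayamzichche.

kayamzichche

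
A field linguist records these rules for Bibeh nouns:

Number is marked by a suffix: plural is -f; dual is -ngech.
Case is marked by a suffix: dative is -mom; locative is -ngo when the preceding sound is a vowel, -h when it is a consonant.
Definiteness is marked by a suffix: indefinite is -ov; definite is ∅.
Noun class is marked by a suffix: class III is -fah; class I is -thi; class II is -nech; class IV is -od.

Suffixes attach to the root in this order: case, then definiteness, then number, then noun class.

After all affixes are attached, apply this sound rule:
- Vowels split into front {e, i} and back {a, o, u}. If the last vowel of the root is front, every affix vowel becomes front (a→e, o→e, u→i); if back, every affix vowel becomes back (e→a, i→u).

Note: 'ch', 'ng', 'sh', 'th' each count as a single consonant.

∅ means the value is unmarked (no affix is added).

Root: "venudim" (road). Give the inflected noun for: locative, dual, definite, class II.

Attach case locative -h (after consonant 'm') → venudimh.
definiteness = definite: zero marking, form stays venudimh.
Attach number dual -ngech → venudimhngech.
Attach noun class class II -nech → venudimhngechnech.
Vowel harmony: no change.

venudimhngechnech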